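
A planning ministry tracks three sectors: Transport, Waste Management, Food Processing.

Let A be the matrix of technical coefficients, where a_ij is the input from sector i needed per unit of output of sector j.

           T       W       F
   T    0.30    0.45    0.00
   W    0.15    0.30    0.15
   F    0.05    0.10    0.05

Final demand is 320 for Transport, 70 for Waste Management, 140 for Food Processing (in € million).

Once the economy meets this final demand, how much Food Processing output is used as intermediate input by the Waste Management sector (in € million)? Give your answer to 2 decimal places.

I − A =
  [   0.70    -0.45     0.00]
  [  -0.15     0.70    -0.15]
  [  -0.05    -0.10     0.95]
Cofactors of I−A, C_ij = (−1)^(i+j)·(minor ij) (rows/columns in the sector order above):
  C_11 = (0.70)(0.95) − (-0.15)(-0.10) = 0.6500
  C_12 = −[(-0.15)(0.95) − (-0.15)(-0.05)] = 0.1500
  C_13 = (-0.15)(-0.10) − (0.70)(-0.05) = 0.0500
  C_21 = −[(-0.45)(0.95) − (0.00)(-0.10)] = 0.4275
  C_22 = (0.70)(0.95) − (0.00)(-0.05) = 0.6650
  C_23 = −[(0.70)(-0.10) − (-0.45)(-0.05)] = 0.0925
  C_31 = (-0.45)(-0.15) − (0.00)(0.70) = 0.0675
  C_32 = −[(0.70)(-0.15) − (0.00)(-0.15)] = 0.1050
  C_33 = (0.70)(0.70) − (-0.45)(-0.15) = 0.4225
det(I−A) = Σ_j (I−A)_1j·C_1j = (0.70)(0.6500) + (-0.45)(0.1500) + (0.00)(0.0500) = 0.3875
adj(I−A) = Cᵀ =
  [ 0.6500   0.4275   0.0675]
  [ 0.1500   0.6650   0.1050]
  [ 0.0500   0.0925   0.4225]
(I − A)⁻¹ = adj(I−A) / det(I−A) ≈
  [   1.6774     1.1032     0.1742]
  [   0.3871     1.7161     0.2710]
  [   0.1290     0.2387     1.0903]
First solve x = (I − A)⁻¹ d = adj(I−A)·d / det(I−A); in particular x_W = (0.1500·320 + 0.6650·70 + 0.1050·140) / 0.3875 = 109.25 / 0.3875 ≈ 281.9355.
Intermediate flow from F to W: z_FW = a_FW · x_W = 0.10 × 109.25 / 0.3875 = 10.925 / 0.3875 ≈ 28.19.

z_FW = 28.19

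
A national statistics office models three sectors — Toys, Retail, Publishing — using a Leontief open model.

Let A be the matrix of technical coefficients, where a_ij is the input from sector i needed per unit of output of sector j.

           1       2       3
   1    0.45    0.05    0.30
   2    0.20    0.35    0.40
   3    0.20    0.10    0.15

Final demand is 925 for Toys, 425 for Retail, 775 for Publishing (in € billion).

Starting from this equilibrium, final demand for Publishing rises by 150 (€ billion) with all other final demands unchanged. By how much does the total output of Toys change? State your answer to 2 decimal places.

Δx_1 = 143.73

I − A =
  [   0.55    -0.05    -0.30]
  [  -0.20     0.65    -0.40]
  [  -0.20    -0.10     0.85]
Cofactors of I−A, C_ij = (−1)^(i+j)·(minor ij) (rows/columns in the sector order above):
  C_11 = (0.65)(0.85) − (-0.40)(-0.10) = 0.5125
  C_12 = −[(-0.20)(0.85) − (-0.40)(-0.20)] = 0.2500
  C_13 = (-0.20)(-0.10) − (0.65)(-0.20) = 0.1500
  C_21 = −[(-0.05)(0.85) − (-0.30)(-0.10)] = 0.0725
  C_22 = (0.55)(0.85) − (-0.30)(-0.20) = 0.4075
  C_23 = −[(0.55)(-0.10) − (-0.05)(-0.20)] = 0.0650
  C_31 = (-0.05)(-0.40) − (-0.30)(0.65) = 0.2150
  C_32 = −[(0.55)(-0.40) − (-0.30)(-0.20)] = 0.2800
  C_33 = (0.55)(0.65) − (-0.05)(-0.20) = 0.3475
det(I−A) = Σ_j (I−A)_1j·C_1j = (0.55)(0.5125) + (-0.05)(0.2500) + (-0.30)(0.1500) = 0.224375
adj(I−A) = Cᵀ =
  [ 0.5125   0.0725   0.2150]
  [ 0.2500   0.4075   0.2800]
  [ 0.1500   0.0650   0.3475]
(I − A)⁻¹ = adj(I−A) / det(I−A) ≈
  [   2.2841     0.3231     0.9582]
  [   1.1142     1.8162     1.2479]
  [   0.6685     0.2897     1.5487]
Δx = (I − A)⁻¹ Δd with Δd having +150 in the Publishing component and 0 elsewhere.
So Δx_1 = L_13 · (+150), where L_13 = adj(I−A)_13 / det(I−A) = 0.2150 / 0.224375.
Δx_1 = 0.2150 × (+150) / 0.224375 = 32.25 / 0.224375 ≈ 143.73.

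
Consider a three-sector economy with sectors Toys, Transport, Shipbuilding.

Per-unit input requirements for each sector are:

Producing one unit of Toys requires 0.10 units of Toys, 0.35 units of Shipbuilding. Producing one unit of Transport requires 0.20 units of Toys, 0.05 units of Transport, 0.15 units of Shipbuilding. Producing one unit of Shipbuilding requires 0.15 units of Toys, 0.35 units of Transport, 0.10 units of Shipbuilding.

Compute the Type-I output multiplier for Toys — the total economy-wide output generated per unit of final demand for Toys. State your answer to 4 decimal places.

I − A =
  [   0.90    -0.20    -0.15]
  [   0.00     0.95    -0.35]
  [  -0.35    -0.15     0.90]
Cofactors of I−A, C_ij = (−1)^(i+j)·(minor ij) (rows/columns in the sector order above):
  C_11 = (0.95)(0.90) − (-0.35)(-0.15) = 0.8025
  C_12 = −[(0.00)(0.90) − (-0.35)(-0.35)] = 0.1225
  C_13 = (0.00)(-0.15) − (0.95)(-0.35) = 0.3325
  C_21 = −[(-0.20)(0.90) − (-0.15)(-0.15)] = 0.2025
  C_22 = (0.90)(0.90) − (-0.15)(-0.35) = 0.7575
  C_23 = −[(0.90)(-0.15) − (-0.20)(-0.35)] = 0.2050
  C_31 = (-0.20)(-0.35) − (-0.15)(0.95) = 0.2125
  C_32 = −[(0.90)(-0.35) − (-0.15)(0.00)] = 0.3150
  C_33 = (0.90)(0.95) − (-0.20)(0.00) = 0.8550
det(I−A) = Σ_j (I−A)_1j·C_1j = (0.90)(0.8025) + (-0.20)(0.1225) + (-0.15)(0.3325) = 0.647875
adj(I−A) = Cᵀ =
  [ 0.8025   0.2025   0.2125]
  [ 0.1225   0.7575   0.3150]
  [ 0.3325   0.2050   0.8550]
(I − A)⁻¹ = adj(I−A) / det(I−A) ≈
  [   1.23866     0.31256     0.32800]
  [   0.18908     1.16921     0.48620]
  [   0.51322     0.31642     1.31970]
The output multiplier for sector j is the column-j sum of the Leontief inverse (I − A)⁻¹ = adj(I−A) / det(I−A).
Column 1 of adj(I−A): (0.8025, 0.1225, 0.3325); det(I−A) = 0.647875.
m_1 = (0.8025 + 0.1225 + 0.3325) / 0.647875 = 1.2575 / 0.647875 ≈ 1.9410.

m_1 = 1.9410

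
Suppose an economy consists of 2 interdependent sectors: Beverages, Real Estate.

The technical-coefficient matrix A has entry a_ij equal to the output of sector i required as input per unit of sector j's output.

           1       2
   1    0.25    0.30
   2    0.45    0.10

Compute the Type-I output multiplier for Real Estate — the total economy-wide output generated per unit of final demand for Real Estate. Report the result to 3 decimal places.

m_2 = 1.944

I − A =
  [   0.75    -0.30]
  [  -0.45     0.90]
det(I−A) = (0.75)(0.90) − (-0.30)(-0.45) = 0.5400
adj(I−A) = [[0.90, 0.30], [0.45, 0.75]]
(I − A)⁻¹ = adj(I−A) / det(I−A) ≈
  [   1.6667     0.5556]
  [   0.8333     1.3889]
The output multiplier for sector j is the column-j sum of the Leontief inverse (I − A)⁻¹ = adj(I−A) / det(I−A).
Column 2 of adj(I−A): (0.30, 0.75); det(I−A) = 0.5400.
m_2 = (0.30 + 0.75) / 0.5400 = 1.05 / 0.5400 ≈ 1.944.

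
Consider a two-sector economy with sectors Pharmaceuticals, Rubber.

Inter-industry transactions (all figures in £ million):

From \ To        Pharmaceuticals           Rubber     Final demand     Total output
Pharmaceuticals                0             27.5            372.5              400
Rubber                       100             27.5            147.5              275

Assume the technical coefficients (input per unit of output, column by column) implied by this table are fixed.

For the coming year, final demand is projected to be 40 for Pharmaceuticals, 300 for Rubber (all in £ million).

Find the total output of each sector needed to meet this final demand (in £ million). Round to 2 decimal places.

x_P = 75.43, x_R = 354.29

Technical coefficients a_ij = z_ij / X_j:
  a_PP = 0/400 = 0.00, a_RP = 100/400 = 0.25
  a_PR = 27.5/275 = 0.10, a_RR = 27.5/275 = 0.10
I − A =
  [   1.00    -0.10]
  [  -0.25     0.90]
det(I−A) = (1.00)(0.90) − (-0.10)(-0.25) = 0.8750
adj(I−A) = [[0.90, 0.10], [0.25, 1.00]]
(I − A)⁻¹ = adj(I−A) / det(I−A) ≈
  [   1.0286     0.1143]
  [   0.2857     1.1429]
x = (I − A)⁻¹ d = adj(I−A)·d / det(I−A), with det(I−A) = 0.8750:
  x_P = (0.90·40 + 0.10·300) / 0.8750 = 66.00 / 0.8750 ≈ 75.43
  x_R = (0.25·40 + 1.00·300) / 0.8750 = 310.00 / 0.8750 ≈ 354.29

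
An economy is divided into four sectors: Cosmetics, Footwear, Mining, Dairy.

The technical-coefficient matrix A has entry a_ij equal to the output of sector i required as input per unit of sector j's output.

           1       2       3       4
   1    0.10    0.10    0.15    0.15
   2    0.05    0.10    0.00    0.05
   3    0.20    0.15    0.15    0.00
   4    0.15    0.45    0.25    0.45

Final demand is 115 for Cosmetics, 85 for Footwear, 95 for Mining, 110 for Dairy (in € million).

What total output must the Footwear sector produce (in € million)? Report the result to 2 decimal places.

I − A =
  [   0.90    -0.10    -0.15    -0.15]
  [  -0.05     0.90     0.00    -0.05]
  [  -0.20    -0.15     0.85     0.00]
  [  -0.15    -0.45    -0.25     0.55]
Compute the cofactors C_ij = (−1)^(i+j)·(3×3 minor ij) of I−A; the adjugate is their transpose:
adj(I−A) = Cᵀ =
  [ 0.399750   0.122125   0.105875   0.120125]
  [ 0.032250   0.377625   0.018375   0.043125]
  [ 0.099750   0.095375   0.398125   0.035875]
  [ 0.180750   0.385625   0.224875   0.656125]
det(I−A) = Σ_j (I−A)_1j·C_1j = (0.90)(0.399750) + (-0.10)(0.032250) + (-0.15)(0.099750) + (-0.15)(0.180750) = 0.314475
(I − A)⁻¹ = adj(I−A) / det(I−A) ≈
  [   1.2712     0.3883     0.3367     0.3820]
  [   0.1026     1.2008     0.0584     0.1371]
  [   0.3172     0.3033     1.2660     0.1141]
  [   0.5748     1.2263     0.7151     2.0864]
x = (I − A)⁻¹ d = adj(I−A)·d / det(I−A), with det(I−A) = 0.314475:
  x_1 = (0.399750·115 + 0.122125·85 + 0.105875·95 + 0.120125·110) / 0.314475 = 79.62375 / 0.314475 ≈ 253.20
  x_2 = (0.032250·115 + 0.377625·85 + 0.018375·95 + 0.043125·110) / 0.314475 = 42.29625 / 0.314475 ≈ 134.50
  x_3 = (0.099750·115 + 0.095375·85 + 0.398125·95 + 0.035875·110) / 0.314475 = 61.34625 / 0.314475 ≈ 195.08
  x_4 = (0.180750·115 + 0.385625·85 + 0.224875·95 + 0.656125·110) / 0.314475 = 147.10125 / 0.314475 ≈ 467.77

x_2 = 134.50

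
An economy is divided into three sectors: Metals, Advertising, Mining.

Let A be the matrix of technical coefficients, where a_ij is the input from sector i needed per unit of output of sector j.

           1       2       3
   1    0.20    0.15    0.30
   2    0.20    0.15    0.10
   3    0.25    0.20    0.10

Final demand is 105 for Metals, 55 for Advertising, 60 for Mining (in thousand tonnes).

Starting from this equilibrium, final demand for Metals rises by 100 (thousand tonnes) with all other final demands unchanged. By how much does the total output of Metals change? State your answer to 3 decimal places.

Δx_1 = 152.196

I − A =
  [   0.80    -0.15    -0.30]
  [  -0.20     0.85    -0.10]
  [  -0.25    -0.20     0.90]
Cofactors of I−A, C_ij = (−1)^(i+j)·(minor ij) (rows/columns in the sector order above):
  C_11 = (0.85)(0.90) − (-0.10)(-0.20) = 0.7450
  C_12 = −[(-0.20)(0.90) − (-0.10)(-0.25)] = 0.2050
  C_13 = (-0.20)(-0.20) − (0.85)(-0.25) = 0.2525
  C_21 = −[(-0.15)(0.90) − (-0.30)(-0.20)] = 0.1950
  C_22 = (0.80)(0.90) − (-0.30)(-0.25) = 0.6450
  C_23 = −[(0.80)(-0.20) − (-0.15)(-0.25)] = 0.1975
  C_31 = (-0.15)(-0.10) − (-0.30)(0.85) = 0.2700
  C_32 = −[(0.80)(-0.10) − (-0.30)(-0.20)] = 0.1400
  C_33 = (0.80)(0.85) − (-0.15)(-0.20) = 0.6500
det(I−A) = Σ_j (I−A)_1j·C_1j = (0.80)(0.7450) + (-0.15)(0.2050) + (-0.30)(0.2525) = 0.4895
adj(I−A) = Cᵀ =
  [ 0.7450   0.1950   0.2700]
  [ 0.2050   0.6450   0.1400]
  [ 0.2525   0.1975   0.6500]
(I − A)⁻¹ = adj(I−A) / det(I−A) ≈
  [   1.5220     0.3984     0.5516]
  [   0.4188     1.3177     0.2860]
  [   0.5158     0.4035     1.3279]
Δx = (I − A)⁻¹ Δd with Δd having +100 in the Metals component and 0 elsewhere.
So Δx_1 = L_11 · (+100), where L_11 = adj(I−A)_11 / det(I−A) = 0.7450 / 0.4895.
Δx_1 = 0.7450 × (+100) / 0.4895 = 74.50 / 0.4895 ≈ 152.196.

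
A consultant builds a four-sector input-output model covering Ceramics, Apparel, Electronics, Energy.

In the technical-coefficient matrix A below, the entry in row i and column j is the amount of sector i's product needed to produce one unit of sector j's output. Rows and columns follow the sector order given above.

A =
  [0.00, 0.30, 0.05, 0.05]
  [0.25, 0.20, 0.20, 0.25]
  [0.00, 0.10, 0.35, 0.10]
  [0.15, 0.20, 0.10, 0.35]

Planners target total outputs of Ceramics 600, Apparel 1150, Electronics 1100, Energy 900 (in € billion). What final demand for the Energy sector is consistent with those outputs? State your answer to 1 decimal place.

d_4 = 155.0

I − A =
  [   1.00    -0.30    -0.05    -0.05]
  [  -0.25     0.80    -0.20    -0.25]
  [   0.00    -0.10     0.65    -0.10]
  [  -0.15    -0.20    -0.10     0.65]
d = (I − A) x:
  d_1 = (+1.00)·600 + (-0.30)·1150 + (-0.05)·1100 + (-0.05)·900 = 155.0
  d_2 = (-0.25)·600 + (+0.80)·1150 + (-0.20)·1100 + (-0.25)·900 = 325.0
  d_3 = (+0.00)·600 + (-0.10)·1150 + (+0.65)·1100 + (-0.10)·900 = 510.0
  d_4 = (-0.15)·600 + (-0.20)·1150 + (-0.10)·1100 + (+0.65)·900 = 155.0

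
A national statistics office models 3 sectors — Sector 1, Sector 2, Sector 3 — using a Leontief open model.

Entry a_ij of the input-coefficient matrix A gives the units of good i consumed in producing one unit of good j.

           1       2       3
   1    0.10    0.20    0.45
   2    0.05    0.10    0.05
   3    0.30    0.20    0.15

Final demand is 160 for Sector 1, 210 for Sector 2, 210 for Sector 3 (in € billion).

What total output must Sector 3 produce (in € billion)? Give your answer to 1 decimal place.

I − A =
  [   0.90    -0.20    -0.45]
  [  -0.05     0.90    -0.05]
  [  -0.30    -0.20     0.85]
Cofactors of I−A, C_ij = (−1)^(i+j)·(minor ij) (rows/columns in the sector order above):
  C_11 = (0.90)(0.85) − (-0.05)(-0.20) = 0.7550
  C_12 = −[(-0.05)(0.85) − (-0.05)(-0.30)] = 0.0575
  C_13 = (-0.05)(-0.20) − (0.90)(-0.30) = 0.2800
  C_21 = −[(-0.20)(0.85) − (-0.45)(-0.20)] = 0.2600
  C_22 = (0.90)(0.85) − (-0.45)(-0.30) = 0.6300
  C_23 = −[(0.90)(-0.20) − (-0.20)(-0.30)] = 0.2400
  C_31 = (-0.20)(-0.05) − (-0.45)(0.90) = 0.4150
  C_32 = −[(0.90)(-0.05) − (-0.45)(-0.05)] = 0.0675
  C_33 = (0.90)(0.90) − (-0.20)(-0.05) = 0.8000
det(I−A) = Σ_j (I−A)_1j·C_1j = (0.90)(0.7550) + (-0.20)(0.0575) + (-0.45)(0.2800) = 0.5420
adj(I−A) = Cᵀ =
  [ 0.7550   0.2600   0.4150]
  [ 0.0575   0.6300   0.0675]
  [ 0.2800   0.2400   0.8000]
(I − A)⁻¹ = adj(I−A) / det(I−A) ≈
  [   1.3930     0.4797     0.7657]
  [   0.1061     1.1624     0.1245]
  [   0.5166     0.4428     1.4760]
x = (I − A)⁻¹ d = adj(I−A)·d / det(I−A), with det(I−A) = 0.5420:
  x_1 = (0.7550·160 + 0.2600·210 + 0.4150·210) / 0.5420 = 262.55 / 0.5420 ≈ 484.4
  x_2 = (0.0575·160 + 0.6300·210 + 0.0675·210) / 0.5420 = 155.675 / 0.5420 ≈ 287.2
  x_3 = (0.2800·160 + 0.2400·210 + 0.8000·210) / 0.5420 = 263.20 / 0.5420 ≈ 485.6

x_3 = 485.6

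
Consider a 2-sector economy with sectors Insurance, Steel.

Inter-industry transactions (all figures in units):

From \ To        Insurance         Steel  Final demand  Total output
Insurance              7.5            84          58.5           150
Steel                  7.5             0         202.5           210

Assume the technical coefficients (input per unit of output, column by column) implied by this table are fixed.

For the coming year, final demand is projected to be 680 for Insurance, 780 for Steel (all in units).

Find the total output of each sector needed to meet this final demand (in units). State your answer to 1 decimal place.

x_1 = 1066.7, x_2 = 833.3

Technical coefficients a_ij = z_ij / X_j:
  a_11 = 7.5/150 = 0.05, a_21 = 7.5/150 = 0.05
  a_12 = 84/210 = 0.40, a_22 = 0/210 = 0.00
I − A =
  [   0.95    -0.40]
  [  -0.05     1.00]
det(I−A) = (0.95)(1.00) − (-0.40)(-0.05) = 0.9300
adj(I−A) = [[1.00, 0.40], [0.05, 0.95]]
(I − A)⁻¹ = adj(I−A) / det(I−A) ≈
  [   1.0753     0.4301]
  [   0.0538     1.0215]
x = (I − A)⁻¹ d = adj(I−A)·d / det(I−A), with det(I−A) = 0.9300:
  x_1 = (1.00·680 + 0.40·780) / 0.9300 = 992.00 / 0.9300 ≈ 1066.7
  x_2 = (0.05·680 + 0.95·780) / 0.9300 = 775.00 / 0.9300 ≈ 833.3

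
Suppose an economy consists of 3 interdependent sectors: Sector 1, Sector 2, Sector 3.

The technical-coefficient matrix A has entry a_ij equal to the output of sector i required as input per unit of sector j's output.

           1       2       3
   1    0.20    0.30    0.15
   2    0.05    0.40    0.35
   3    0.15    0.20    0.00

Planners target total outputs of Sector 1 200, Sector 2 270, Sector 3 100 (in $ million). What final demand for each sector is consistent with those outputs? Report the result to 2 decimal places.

d_1 = 64.00, d_2 = 117.00, d_3 = 16.00

I − A =
  [   0.80    -0.30    -0.15]
  [  -0.05     0.60    -0.35]
  [  -0.15    -0.20     1.00]
d = (I − A) x:
  d_1 = (+0.80)·200 + (-0.30)·270 + (-0.15)·100 = 64.00
  d_2 = (-0.05)·200 + (+0.60)·270 + (-0.35)·100 = 117.00
  d_3 = (-0.15)·200 + (-0.20)·270 + (+1.00)·100 = 16.00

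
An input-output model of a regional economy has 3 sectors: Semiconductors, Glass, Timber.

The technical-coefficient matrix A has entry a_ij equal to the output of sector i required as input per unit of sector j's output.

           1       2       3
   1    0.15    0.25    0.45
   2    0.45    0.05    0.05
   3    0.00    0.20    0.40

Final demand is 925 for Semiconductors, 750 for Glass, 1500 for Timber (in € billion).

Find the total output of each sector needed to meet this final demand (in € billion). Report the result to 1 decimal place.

x_1 = 3690.2, x_2 = 2716.7, x_3 = 3405.6

I − A =
  [   0.85    -0.25    -0.45]
  [  -0.45     0.95    -0.05]
  [   0.00    -0.20     0.60]
Cofactors of I−A, C_ij = (−1)^(i+j)·(minor ij) (rows/columns in the sector order above):
  C_11 = (0.95)(0.60) − (-0.05)(-0.20) = 0.5600
  C_12 = −[(-0.45)(0.60) − (-0.05)(0.00)] = 0.2700
  C_13 = (-0.45)(-0.20) − (0.95)(0.00) = 0.0900
  C_21 = −[(-0.25)(0.60) − (-0.45)(-0.20)] = 0.2400
  C_22 = (0.85)(0.60) − (-0.45)(0.00) = 0.5100
  C_23 = −[(0.85)(-0.20) − (-0.25)(0.00)] = 0.1700
  C_31 = (-0.25)(-0.05) − (-0.45)(0.95) = 0.4400
  C_32 = −[(0.85)(-0.05) − (-0.45)(-0.45)] = 0.2450
  C_33 = (0.85)(0.95) − (-0.25)(-0.45) = 0.6950
det(I−A) = Σ_j (I−A)_1j·C_1j = (0.85)(0.5600) + (-0.25)(0.2700) + (-0.45)(0.0900) = 0.3680
adj(I−A) = Cᵀ =
  [ 0.5600   0.2400   0.4400]
  [ 0.2700   0.5100   0.2450]
  [ 0.0900   0.1700   0.6950]
(I − A)⁻¹ = adj(I−A) / det(I−A) ≈
  [   1.5217     0.6522     1.1957]
  [   0.7337     1.3859     0.6658]
  [   0.2446     0.4620     1.8886]
x = (I − A)⁻¹ d = adj(I−A)·d / det(I−A), with det(I−A) = 0.3680:
  x_1 = (0.5600·925 + 0.2400·750 + 0.4400·1500) / 0.3680 = 1358.00 / 0.3680 ≈ 3690.2
  x_2 = (0.2700·925 + 0.5100·750 + 0.2450·1500) / 0.3680 = 999.75 / 0.3680 ≈ 2716.7
  x_3 = (0.0900·925 + 0.1700·750 + 0.6950·1500) / 0.3680 = 1253.25 / 0.3680 ≈ 3405.6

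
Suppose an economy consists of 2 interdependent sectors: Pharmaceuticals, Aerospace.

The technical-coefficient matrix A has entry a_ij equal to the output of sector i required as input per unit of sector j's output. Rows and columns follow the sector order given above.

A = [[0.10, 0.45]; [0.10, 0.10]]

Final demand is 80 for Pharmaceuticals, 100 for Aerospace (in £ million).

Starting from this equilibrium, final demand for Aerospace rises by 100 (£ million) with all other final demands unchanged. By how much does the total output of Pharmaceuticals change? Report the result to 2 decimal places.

I − A =
  [   0.90    -0.45]
  [  -0.10     0.90]
det(I−A) = (0.90)(0.90) − (-0.45)(-0.10) = 0.7650
adj(I−A) = [[0.90, 0.45], [0.10, 0.90]]
(I − A)⁻¹ = adj(I−A) / det(I−A) ≈
  [   1.1765     0.5882]
  [   0.1307     1.1765]
Δx = (I − A)⁻¹ Δd with Δd having +100 in the Aerospace component and 0 elsewhere.
So Δx_P = L_PA · (+100), where L_PA = adj(I−A)_PA / det(I−A) = 0.45 / 0.7650.
Δx_P = 0.45 × (+100) / 0.7650 = 45.00 / 0.7650 ≈ 58.82.

Δx_P = 58.82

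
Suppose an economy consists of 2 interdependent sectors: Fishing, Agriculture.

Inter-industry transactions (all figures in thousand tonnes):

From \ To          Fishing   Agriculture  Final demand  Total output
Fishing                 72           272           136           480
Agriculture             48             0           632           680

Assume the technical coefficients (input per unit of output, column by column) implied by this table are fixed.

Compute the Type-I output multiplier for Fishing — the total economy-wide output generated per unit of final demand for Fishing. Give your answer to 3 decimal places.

Technical coefficients a_ij = z_ij / X_j:
  a_11 = 72/480 = 0.15, a_21 = 48/480 = 0.10
  a_12 = 272/680 = 0.40, a_22 = 0/680 = 0.00
I − A =
  [   0.85    -0.40]
  [  -0.10     1.00]
det(I−A) = (0.85)(1.00) − (-0.40)(-0.10) = 0.8100
adj(I−A) = [[1.00, 0.40], [0.10, 0.85]]
(I − A)⁻¹ = adj(I−A) / det(I−A) ≈
  [   1.2346     0.4938]
  [   0.1235     1.0494]
The output multiplier for sector j is the column-j sum of the Leontief inverse (I − A)⁻¹ = adj(I−A) / det(I−A).
Column 1 of adj(I−A): (1.00, 0.10); det(I−A) = 0.8100.
m_1 = (1.00 + 0.10) / 0.8100 = 1.10 / 0.8100 ≈ 1.358.

m_1 = 1.358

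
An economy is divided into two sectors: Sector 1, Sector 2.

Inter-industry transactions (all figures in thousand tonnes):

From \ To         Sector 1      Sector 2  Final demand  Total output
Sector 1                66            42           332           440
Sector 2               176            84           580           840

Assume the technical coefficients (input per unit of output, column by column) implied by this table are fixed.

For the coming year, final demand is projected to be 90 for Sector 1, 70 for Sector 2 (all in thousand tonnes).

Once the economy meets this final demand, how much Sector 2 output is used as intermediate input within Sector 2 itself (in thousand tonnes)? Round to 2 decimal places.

Technical coefficients a_ij = z_ij / X_j:
  a_11 = 66/440 = 0.15, a_21 = 176/440 = 0.40
  a_12 = 42/840 = 0.05, a_22 = 84/840 = 0.10
I − A =
  [   0.85    -0.05]
  [  -0.40     0.90]
det(I−A) = (0.85)(0.90) − (-0.05)(-0.40) = 0.7450
adj(I−A) = [[0.90, 0.05], [0.40, 0.85]]
(I − A)⁻¹ = adj(I−A) / det(I−A) ≈
  [   1.2081     0.0671]
  [   0.5369     1.1409]
First solve x = (I − A)⁻¹ d = adj(I−A)·d / det(I−A); in particular x_2 = (0.40·90 + 0.85·70) / 0.7450 = 95.50 / 0.7450 ≈ 128.1879.
Intermediate flow from 2 to 2: z_22 = a_22 · x_2 = 0.10 × 95.50 / 0.7450 = 9.55 / 0.7450 ≈ 12.82.

z_22 = 12.82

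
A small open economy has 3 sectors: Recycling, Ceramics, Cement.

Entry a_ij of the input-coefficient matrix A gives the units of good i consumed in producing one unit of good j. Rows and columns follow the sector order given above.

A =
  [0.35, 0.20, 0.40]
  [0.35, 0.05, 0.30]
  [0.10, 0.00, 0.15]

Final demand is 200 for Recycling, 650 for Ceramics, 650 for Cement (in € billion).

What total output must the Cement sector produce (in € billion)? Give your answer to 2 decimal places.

I − A =
  [   0.65    -0.20    -0.40]
  [  -0.35     0.95    -0.30]
  [  -0.10     0.00     0.85]
Cofactors of I−A, C_ij = (−1)^(i+j)·(minor ij) (rows/columns in the sector order above):
  C_11 = (0.95)(0.85) − (-0.30)(0.00) = 0.8075
  C_12 = −[(-0.35)(0.85) − (-0.30)(-0.10)] = 0.3275
  C_13 = (-0.35)(0.00) − (0.95)(-0.10) = 0.0950
  C_21 = −[(-0.20)(0.85) − (-0.40)(0.00)] = 0.1700
  C_22 = (0.65)(0.85) − (-0.40)(-0.10) = 0.5125
  C_23 = −[(0.65)(0.00) − (-0.20)(-0.10)] = 0.0200
  C_31 = (-0.20)(-0.30) − (-0.40)(0.95) = 0.4400
  C_32 = −[(0.65)(-0.30) − (-0.40)(-0.35)] = 0.3350
  C_33 = (0.65)(0.95) − (-0.20)(-0.35) = 0.5475
det(I−A) = Σ_j (I−A)_1j·C_1j = (0.65)(0.8075) + (-0.20)(0.3275) + (-0.40)(0.0950) = 0.421375
adj(I−A) = Cᵀ =
  [ 0.8075   0.1700   0.4400]
  [ 0.3275   0.5125   0.3350]
  [ 0.0950   0.0200   0.5475]
(I − A)⁻¹ = adj(I−A) / det(I−A) ≈
  [   1.9163     0.4034     1.0442]
  [   0.7772     1.2163     0.7950]
  [   0.2255     0.0475     1.2993]
x = (I − A)⁻¹ d = adj(I−A)·d / det(I−A), with det(I−A) = 0.421375:
  x_1 = (0.8075·200 + 0.1700·650 + 0.4400·650) / 0.421375 = 558.00 / 0.421375 ≈ 1324.24
  x_2 = (0.3275·200 + 0.5125·650 + 0.3350·650) / 0.421375 = 616.375 / 0.421375 ≈ 1462.77
  x_3 = (0.0950·200 + 0.0200·650 + 0.5475·650) / 0.421375 = 387.875 / 0.421375 ≈ 920.50

x_3 = 920.50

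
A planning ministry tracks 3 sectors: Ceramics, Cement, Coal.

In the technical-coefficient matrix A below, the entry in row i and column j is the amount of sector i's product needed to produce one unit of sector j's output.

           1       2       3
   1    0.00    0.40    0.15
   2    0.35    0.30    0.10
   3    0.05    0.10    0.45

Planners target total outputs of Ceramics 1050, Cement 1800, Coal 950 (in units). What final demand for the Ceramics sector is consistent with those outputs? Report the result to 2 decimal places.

I − A =
  [   1.00    -0.40    -0.15]
  [  -0.35     0.70    -0.10]
  [  -0.05    -0.10     0.55]
d = (I − A) x:
  d_1 = (+1.00)·1050 + (-0.40)·1800 + (-0.15)·950 = 187.50
  d_2 = (-0.35)·1050 + (+0.70)·1800 + (-0.10)·950 = 797.50
  d_3 = (-0.05)·1050 + (-0.10)·1800 + (+0.55)·950 = 290.00

d_1 = 187.50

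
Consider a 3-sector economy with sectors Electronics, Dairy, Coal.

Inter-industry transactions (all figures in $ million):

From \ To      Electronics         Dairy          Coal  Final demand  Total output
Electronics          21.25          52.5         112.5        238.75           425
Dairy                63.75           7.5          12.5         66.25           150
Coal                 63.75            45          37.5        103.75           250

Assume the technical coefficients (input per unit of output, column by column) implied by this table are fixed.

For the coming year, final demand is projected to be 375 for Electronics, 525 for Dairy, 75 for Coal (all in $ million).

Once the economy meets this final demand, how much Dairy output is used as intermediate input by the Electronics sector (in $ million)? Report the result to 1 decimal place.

z_21 = 134.6

Technical coefficients a_ij = z_ij / X_j:
  a_11 = 21.25/425 = 0.05, a_21 = 63.75/425 = 0.15, a_31 = 63.75/425 = 0.15
  a_12 = 52.5/150 = 0.35, a_22 = 7.5/150 = 0.05, a_32 = 45/150 = 0.30
  a_13 = 112.5/250 = 0.45, a_23 = 12.5/250 = 0.05, a_33 = 37.5/250 = 0.15
I − A =
  [   0.95    -0.35    -0.45]
  [  -0.15     0.95    -0.05]
  [  -0.15    -0.30     0.85]
Cofactors of I−A, C_ij = (−1)^(i+j)·(minor ij) (rows/columns in the sector order above):
  C_11 = (0.95)(0.85) − (-0.05)(-0.30) = 0.7925
  C_12 = −[(-0.15)(0.85) − (-0.05)(-0.15)] = 0.1350
  C_13 = (-0.15)(-0.30) − (0.95)(-0.15) = 0.1875
  C_21 = −[(-0.35)(0.85) − (-0.45)(-0.30)] = 0.4325
  C_22 = (0.95)(0.85) − (-0.45)(-0.15) = 0.7400
  C_23 = −[(0.95)(-0.30) − (-0.35)(-0.15)] = 0.3375
  C_31 = (-0.35)(-0.05) − (-0.45)(0.95) = 0.4450
  C_32 = −[(0.95)(-0.05) − (-0.45)(-0.15)] = 0.1150
  C_33 = (0.95)(0.95) − (-0.35)(-0.15) = 0.8500
det(I−A) = Σ_j (I−A)_1j·C_1j = (0.95)(0.7925) + (-0.35)(0.1350) + (-0.45)(0.1875) = 0.62125
adj(I−A) = Cᵀ =
  [ 0.7925   0.4325   0.4450]
  [ 0.1350   0.7400   0.1150]
  [ 0.1875   0.3375   0.8500]
(I − A)⁻¹ = adj(I−A) / det(I−A) ≈
  [   1.2757     0.6962     0.7163]
  [   0.2173     1.1911     0.1851]
  [   0.3018     0.5433     1.3682]
First solve x = (I − A)⁻¹ d = adj(I−A)·d / det(I−A); in particular x_1 = (0.7925·375 + 0.4325·525 + 0.4450·75) / 0.62125 = 557.625 / 0.62125 ≈ 897.586.
Intermediate flow from 2 to 1: z_21 = a_21 · x_1 = 0.15 × 557.625 / 0.62125 = 83.64375 / 0.62125 ≈ 134.6.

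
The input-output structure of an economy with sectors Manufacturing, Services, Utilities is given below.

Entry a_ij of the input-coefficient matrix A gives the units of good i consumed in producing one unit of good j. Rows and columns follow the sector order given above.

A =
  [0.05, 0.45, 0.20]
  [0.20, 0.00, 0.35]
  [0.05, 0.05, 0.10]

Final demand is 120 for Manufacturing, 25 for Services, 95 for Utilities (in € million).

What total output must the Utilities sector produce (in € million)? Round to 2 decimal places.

I − A =
  [   0.95    -0.45    -0.20]
  [  -0.20     1.00    -0.35]
  [  -0.05    -0.05     0.90]
Cofactors of I−A, C_ij = (−1)^(i+j)·(minor ij) (rows/columns in the sector order above):
  C_11 = (1.00)(0.90) − (-0.35)(-0.05) = 0.8825
  C_12 = −[(-0.20)(0.90) − (-0.35)(-0.05)] = 0.1975
  C_13 = (-0.20)(-0.05) − (1.00)(-0.05) = 0.0600
  C_21 = −[(-0.45)(0.90) − (-0.20)(-0.05)] = 0.4150
  C_22 = (0.95)(0.90) − (-0.20)(-0.05) = 0.8450
  C_23 = −[(0.95)(-0.05) − (-0.45)(-0.05)] = 0.0700
  C_31 = (-0.45)(-0.35) − (-0.20)(1.00) = 0.3575
  C_32 = −[(0.95)(-0.35) − (-0.20)(-0.20)] = 0.3725
  C_33 = (0.95)(1.00) − (-0.45)(-0.20) = 0.8600
det(I−A) = Σ_j (I−A)_1j·C_1j = (0.95)(0.8825) + (-0.45)(0.1975) + (-0.20)(0.0600) = 0.7375
adj(I−A) = Cᵀ =
  [ 0.8825   0.4150   0.3575]
  [ 0.1975   0.8450   0.3725]
  [ 0.0600   0.0700   0.8600]
(I − A)⁻¹ = adj(I−A) / det(I−A) ≈
  [   1.1966     0.5627     0.4847]
  [   0.2678     1.1458     0.5051]
  [   0.0814     0.0949     1.1661]
x = (I − A)⁻¹ d = adj(I−A)·d / det(I−A), with det(I−A) = 0.7375:
  x_1 = (0.8825·120 + 0.4150·25 + 0.3575·95) / 0.7375 = 150.2375 / 0.7375 ≈ 203.71
  x_2 = (0.1975·120 + 0.8450·25 + 0.3725·95) / 0.7375 = 80.2125 / 0.7375 ≈ 108.76
  x_3 = (0.0600·120 + 0.0700·25 + 0.8600·95) / 0.7375 = 90.65 / 0.7375 ≈ 122.92

x_3 = 122.92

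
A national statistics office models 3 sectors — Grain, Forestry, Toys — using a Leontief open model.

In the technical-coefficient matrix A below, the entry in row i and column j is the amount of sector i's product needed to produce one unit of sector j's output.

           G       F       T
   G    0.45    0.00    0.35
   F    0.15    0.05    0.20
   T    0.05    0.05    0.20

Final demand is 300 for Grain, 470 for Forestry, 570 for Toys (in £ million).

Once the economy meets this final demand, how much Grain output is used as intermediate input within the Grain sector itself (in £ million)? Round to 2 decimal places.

z_GG = 483.76

I − A =
  [   0.55     0.00    -0.35]
  [  -0.15     0.95    -0.20]
  [  -0.05    -0.05     0.80]
Cofactors of I−A, C_ij = (−1)^(i+j)·(minor ij) (rows/columns in the sector order above):
  C_11 = (0.95)(0.80) − (-0.20)(-0.05) = 0.7500
  C_12 = −[(-0.15)(0.80) − (-0.20)(-0.05)] = 0.1300
  C_13 = (-0.15)(-0.05) − (0.95)(-0.05) = 0.0550
  C_21 = −[(0.00)(0.80) − (-0.35)(-0.05)] = 0.0175
  C_22 = (0.55)(0.80) − (-0.35)(-0.05) = 0.4225
  C_23 = −[(0.55)(-0.05) − (0.00)(-0.05)] = 0.0275
  C_31 = (0.00)(-0.20) − (-0.35)(0.95) = 0.3325
  C_32 = −[(0.55)(-0.20) − (-0.35)(-0.15)] = 0.1625
  C_33 = (0.55)(0.95) − (0.00)(-0.15) = 0.5225
det(I−A) = Σ_j (I−A)_1j·C_1j = (0.55)(0.7500) + (0.00)(0.1300) + (-0.35)(0.0550) = 0.39325
adj(I−A) = Cᵀ =
  [ 0.7500   0.0175   0.3325]
  [ 0.1300   0.4225   0.1625]
  [ 0.0550   0.0275   0.5225]
(I − A)⁻¹ = adj(I−A) / det(I−A) ≈
  [   1.9072     0.0445     0.8455]
  [   0.3306     1.0744     0.4132]
  [   0.1399     0.0699     1.3287]
First solve x = (I − A)⁻¹ d = adj(I−A)·d / det(I−A); in particular x_G = (0.7500·300 + 0.0175·470 + 0.3325·570) / 0.39325 = 422.75 / 0.39325 ≈ 1075.0159.
Intermediate flow from G to G: z_GG = a_GG · x_G = 0.45 × 422.75 / 0.39325 = 190.2375 / 0.39325 ≈ 483.76.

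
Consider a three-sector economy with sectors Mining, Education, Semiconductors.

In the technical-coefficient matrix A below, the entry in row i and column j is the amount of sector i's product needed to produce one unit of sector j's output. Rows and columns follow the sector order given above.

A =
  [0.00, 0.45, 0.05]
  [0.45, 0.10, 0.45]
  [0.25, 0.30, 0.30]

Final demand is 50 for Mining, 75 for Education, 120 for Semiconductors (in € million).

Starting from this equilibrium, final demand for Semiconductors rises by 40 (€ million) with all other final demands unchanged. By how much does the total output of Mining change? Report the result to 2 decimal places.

I − A =
  [   1.00    -0.45    -0.05]
  [  -0.45     0.90    -0.45]
  [  -0.25    -0.30     0.70]
Cofactors of I−A, C_ij = (−1)^(i+j)·(minor ij) (rows/columns in the sector order above):
  C_11 = (0.90)(0.70) − (-0.45)(-0.30) = 0.4950
  C_12 = −[(-0.45)(0.70) − (-0.45)(-0.25)] = 0.4275
  C_13 = (-0.45)(-0.30) − (0.90)(-0.25) = 0.3600
  C_21 = −[(-0.45)(0.70) − (-0.05)(-0.30)] = 0.3300
  C_22 = (1.00)(0.70) − (-0.05)(-0.25) = 0.6875
  C_23 = −[(1.00)(-0.30) − (-0.45)(-0.25)] = 0.4125
  C_31 = (-0.45)(-0.45) − (-0.05)(0.90) = 0.2475
  C_32 = −[(1.00)(-0.45) − (-0.05)(-0.45)] = 0.4725
  C_33 = (1.00)(0.90) − (-0.45)(-0.45) = 0.6975
det(I−A) = Σ_j (I−A)_1j·C_1j = (1.00)(0.4950) + (-0.45)(0.4275) + (-0.05)(0.3600) = 0.284625
adj(I−A) = Cᵀ =
  [ 0.4950   0.3300   0.2475]
  [ 0.4275   0.6875   0.4725]
  [ 0.3600   0.4125   0.6975]
(I − A)⁻¹ = adj(I−A) / det(I−A) ≈
  [   1.7391     1.1594     0.8696]
  [   1.5020     2.4155     1.6601]
  [   1.2648     1.4493     2.4506]
Δx = (I − A)⁻¹ Δd with Δd having +40 in the Semiconductors component and 0 elsewhere.
So Δx_M = L_MS · (+40), where L_MS = adj(I−A)_MS / det(I−A) = 0.2475 / 0.284625.
Δx_M = 0.2475 × (+40) / 0.284625 = 9.90 / 0.284625 ≈ 34.78.

Δx_M = 34.78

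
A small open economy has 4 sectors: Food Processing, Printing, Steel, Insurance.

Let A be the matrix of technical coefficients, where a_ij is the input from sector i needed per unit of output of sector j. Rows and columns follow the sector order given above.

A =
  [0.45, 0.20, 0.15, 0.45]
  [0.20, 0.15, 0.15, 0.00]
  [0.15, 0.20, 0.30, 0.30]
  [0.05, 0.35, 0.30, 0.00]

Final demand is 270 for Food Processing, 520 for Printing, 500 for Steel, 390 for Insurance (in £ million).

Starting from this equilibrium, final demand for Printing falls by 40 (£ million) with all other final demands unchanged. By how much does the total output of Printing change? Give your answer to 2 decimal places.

I − A =
  [   0.55    -0.20    -0.15    -0.45]
  [  -0.20     0.85    -0.15     0.00]
  [  -0.15    -0.20     0.70    -0.30]
  [  -0.05    -0.35    -0.30     1.00]
Compute the cofactors C_ij = (−1)^(i+j)·(3×3 minor ij) of I−A; the adjugate is their transpose:
adj(I−A) = Cᵀ =
  [ 0.472750   0.305000   0.295875   0.301500]
  [ 0.146750   0.274750   0.136125   0.106875]
  [ 0.201250   0.219875   0.376875   0.203625]
  [ 0.135375   0.177375   0.175500   0.253125]
det(I−A) = Σ_j (I−A)_1j·C_1j = (0.55)(0.472750) + (-0.20)(0.146750) + (-0.15)(0.201250) + (-0.45)(0.135375) = 0.13955625
(I − A)⁻¹ = adj(I−A) / det(I−A) ≈
  [   3.3875     2.1855     2.1201     2.1604]
  [   1.0515     1.9687     0.9754     0.7658]
  [   1.4421     1.5755     2.7005     1.4591]
  [   0.9700     1.2710     1.2576     1.8138]
Δx = (I − A)⁻¹ Δd with Δd having -40 in the Printing component and 0 elsewhere.
So Δx_P = L_PP · (-40), where L_PP = adj(I−A)_PP / det(I−A) = 0.274750 / 0.13955625.
Δx_P = 0.274750 × (-40) / 0.13955625 = -10.99 / 0.13955625 ≈ -78.75.

Δx_P = -78.75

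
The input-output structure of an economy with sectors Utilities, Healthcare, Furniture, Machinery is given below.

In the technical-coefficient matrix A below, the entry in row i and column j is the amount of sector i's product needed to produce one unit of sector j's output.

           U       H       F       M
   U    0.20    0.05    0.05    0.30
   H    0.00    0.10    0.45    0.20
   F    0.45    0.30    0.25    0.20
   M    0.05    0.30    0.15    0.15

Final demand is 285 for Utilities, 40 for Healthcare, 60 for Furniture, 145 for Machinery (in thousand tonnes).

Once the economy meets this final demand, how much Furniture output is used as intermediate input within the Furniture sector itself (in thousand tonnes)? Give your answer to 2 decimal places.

z_FF = 220.64

I − A =
  [   0.80    -0.05    -0.05    -0.30]
  [   0.00     0.90    -0.45    -0.20]
  [  -0.45    -0.30     0.75    -0.20]
  [  -0.05    -0.30    -0.15     0.85]
Compute the cofactors C_ij = (−1)^(i+j)·(3×3 minor ij) of I−A; the adjugate is their transpose:
adj(I−A) = Cᵀ =
  [ 0.351000   0.127125   0.136875   0.186000]
  [ 0.197625   0.434875   0.323750   0.248250]
  [ 0.329250   0.307625   0.550000   0.318000]
  [ 0.148500   0.215250   0.219375   0.401625]
det(I−A) = Σ_j (I−A)_1j·C_1j = (0.80)(0.351000) + (-0.05)(0.197625) + (-0.05)(0.329250) + (-0.30)(0.148500) = 0.20990625
(I − A)⁻¹ = adj(I−A) / det(I−A) ≈
  [   1.6722     0.6056     0.6521     0.8861]
  [   0.9415     2.0718     1.5424     1.1827]
  [   1.5686     1.4655     2.6202     1.5150]
  [   0.7075     1.0255     1.0451     1.9134]
First solve x = (I − A)⁻¹ d = adj(I−A)·d / det(I−A); in particular x_F = (0.329250·285 + 0.307625·40 + 0.550000·60 + 0.318000·145) / 0.20990625 = 185.25125 / 0.20990625 ≈ 882.5428.
Intermediate flow from F to F: z_FF = a_FF · x_F = 0.25 × 185.25125 / 0.20990625 = 46.3128125 / 0.20990625 ≈ 220.64.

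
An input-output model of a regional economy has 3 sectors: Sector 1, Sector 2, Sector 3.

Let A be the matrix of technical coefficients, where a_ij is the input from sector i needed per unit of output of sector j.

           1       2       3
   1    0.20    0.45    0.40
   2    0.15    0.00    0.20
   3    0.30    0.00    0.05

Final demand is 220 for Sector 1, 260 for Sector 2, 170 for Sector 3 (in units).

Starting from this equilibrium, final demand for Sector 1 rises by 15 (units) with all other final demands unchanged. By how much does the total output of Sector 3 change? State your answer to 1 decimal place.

I − A =
  [   0.80    -0.45    -0.40]
  [  -0.15     1.00    -0.20]
  [  -0.30     0.00     0.95]
Cofactors of I−A, C_ij = (−1)^(i+j)·(minor ij) (rows/columns in the sector order above):
  C_11 = (1.00)(0.95) − (-0.20)(0.00) = 0.9500
  C_12 = −[(-0.15)(0.95) − (-0.20)(-0.30)] = 0.2025
  C_13 = (-0.15)(0.00) − (1.00)(-0.30) = 0.3000
  C_21 = −[(-0.45)(0.95) − (-0.40)(0.00)] = 0.4275
  C_22 = (0.80)(0.95) − (-0.40)(-0.30) = 0.6400
  C_23 = −[(0.80)(0.00) − (-0.45)(-0.30)] = 0.1350
  C_31 = (-0.45)(-0.20) − (-0.40)(1.00) = 0.4900
  C_32 = −[(0.80)(-0.20) − (-0.40)(-0.15)] = 0.2200
  C_33 = (0.80)(1.00) − (-0.45)(-0.15) = 0.7325
det(I−A) = Σ_j (I−A)_1j·C_1j = (0.80)(0.9500) + (-0.45)(0.2025) + (-0.40)(0.3000) = 0.548875
adj(I−A) = Cᵀ =
  [ 0.9500   0.4275   0.4900]
  [ 0.2025   0.6400   0.2200]
  [ 0.3000   0.1350   0.7325]
(I − A)⁻¹ = adj(I−A) / det(I−A) ≈
  [   1.7308     0.7789     0.8927]
  [   0.3689     1.1660     0.4008]
  [   0.5466     0.2460     1.3345]
Δx = (I − A)⁻¹ Δd with Δd having +15 in the Sector 1 component and 0 elsewhere.
So Δx_3 = L_31 · (+15), where L_31 = adj(I−A)_31 / det(I−A) = 0.3000 / 0.548875.
Δx_3 = 0.3000 × (+15) / 0.548875 = 4.50 / 0.548875 ≈ 8.2.

Δx_3 = 8.2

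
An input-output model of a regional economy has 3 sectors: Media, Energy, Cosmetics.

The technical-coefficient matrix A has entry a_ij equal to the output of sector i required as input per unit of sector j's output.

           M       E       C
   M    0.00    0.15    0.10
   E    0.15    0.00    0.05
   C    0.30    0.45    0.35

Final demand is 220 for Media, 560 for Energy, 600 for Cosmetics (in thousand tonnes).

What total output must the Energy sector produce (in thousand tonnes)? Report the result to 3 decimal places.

x_E = 716.097

I − A =
  [   1.00    -0.15    -0.10]
  [  -0.15     1.00    -0.05]
  [  -0.30    -0.45     0.65]
Cofactors of I−A, C_ij = (−1)^(i+j)·(minor ij) (rows/columns in the sector order above):
  C_11 = (1.00)(0.65) − (-0.05)(-0.45) = 0.6275
  C_12 = −[(-0.15)(0.65) − (-0.05)(-0.30)] = 0.1125
  C_13 = (-0.15)(-0.45) − (1.00)(-0.30) = 0.3675
  C_21 = −[(-0.15)(0.65) − (-0.10)(-0.45)] = 0.1425
  C_22 = (1.00)(0.65) − (-0.10)(-0.30) = 0.6200
  C_23 = −[(1.00)(-0.45) − (-0.15)(-0.30)] = 0.4950
  C_31 = (-0.15)(-0.05) − (-0.10)(1.00) = 0.1075
  C_32 = −[(1.00)(-0.05) − (-0.10)(-0.15)] = 0.0650
  C_33 = (1.00)(1.00) − (-0.15)(-0.15) = 0.9775
det(I−A) = Σ_j (I−A)_1j·C_1j = (1.00)(0.6275) + (-0.15)(0.1125) + (-0.10)(0.3675) = 0.573875
adj(I−A) = Cᵀ =
  [ 0.6275   0.1425   0.1075]
  [ 0.1125   0.6200   0.0650]
  [ 0.3675   0.4950   0.9775]
(I − A)⁻¹ = adj(I−A) / det(I−A) ≈
  [   1.0934     0.2483     0.1873]
  [   0.1960     1.0804     0.1133]
  [   0.6404     0.8626     1.7033]
x = (I − A)⁻¹ d = adj(I−A)·d / det(I−A), with det(I−A) = 0.573875:
  x_M = (0.6275·220 + 0.1425·560 + 0.1075·600) / 0.573875 = 282.35 / 0.573875 ≈ 492.006
  x_E = (0.1125·220 + 0.6200·560 + 0.0650·600) / 0.573875 = 410.95 / 0.573875 ≈ 716.097
  x_C = (0.3675·220 + 0.4950·560 + 0.9775·600) / 0.573875 = 944.55 / 0.573875 ≈ 1645.916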